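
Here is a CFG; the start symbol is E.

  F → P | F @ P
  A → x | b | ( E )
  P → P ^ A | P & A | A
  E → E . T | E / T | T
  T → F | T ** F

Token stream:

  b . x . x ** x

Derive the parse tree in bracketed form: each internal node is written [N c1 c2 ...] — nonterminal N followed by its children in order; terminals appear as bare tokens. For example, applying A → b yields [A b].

[E [E [E [T [F [P [A b]]]]] . [T [F [P [A x]]]]] . [T [T [F [P [A x]]]] ** [F [P [A x]]]]]

E
E . T
E . T . T
T . T . T
F . T . T
P . T . T
A . T . T
b . T . T
b . F . T
b . P . T
b . A . T
b . x . T
b . x . T ** F
b . x . F ** F
b . x . P ** F
b . x . A ** F
b . x . x ** F
b . x . x ** P
b . x . x ** A
b . x . x ** x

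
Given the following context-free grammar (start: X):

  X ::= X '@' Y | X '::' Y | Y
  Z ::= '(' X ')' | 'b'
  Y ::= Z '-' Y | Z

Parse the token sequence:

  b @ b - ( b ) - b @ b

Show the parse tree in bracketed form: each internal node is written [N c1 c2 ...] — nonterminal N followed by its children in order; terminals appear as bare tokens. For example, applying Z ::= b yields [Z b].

X
X @ Y
X @ Y @ Y
Y @ Y @ Y
Z @ Y @ Y
b @ Y @ Y
b @ Z - Y @ Y
b @ b - Y @ Y
b @ b - Z - Y @ Y
b @ b - ( X ) - Y @ Y
b @ b - ( Y ) - Y @ Y
b @ b - ( Z ) - Y @ Y
b @ b - ( b ) - Y @ Y
b @ b - ( b ) - Z @ Y
b @ b - ( b ) - b @ Y
b @ b - ( b ) - b @ Z
b @ b - ( b ) - b @ b

[X [X [X [Y [Z b]]] @ [Y [Z b] - [Y [Z ( [X [Y [Z b]]] )] - [Y [Z b]]]]] @ [Y [Z b]]]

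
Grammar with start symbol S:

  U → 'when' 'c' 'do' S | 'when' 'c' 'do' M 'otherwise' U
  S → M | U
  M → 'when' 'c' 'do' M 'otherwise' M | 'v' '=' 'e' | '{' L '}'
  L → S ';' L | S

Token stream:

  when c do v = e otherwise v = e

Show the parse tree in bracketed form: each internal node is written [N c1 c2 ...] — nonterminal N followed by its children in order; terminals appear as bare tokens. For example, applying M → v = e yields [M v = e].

S
M
when c do M otherwise M
when c do v = e otherwise M
when c do v = e otherwise v = e

[S [M when c do [M v = e] otherwise [M v = e]]]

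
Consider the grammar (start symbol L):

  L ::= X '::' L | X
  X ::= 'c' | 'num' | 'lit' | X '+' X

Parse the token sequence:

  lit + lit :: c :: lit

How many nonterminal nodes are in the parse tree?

8

[L [X [X lit] + [X lit]] :: [L [X c] :: [L [X lit]]]]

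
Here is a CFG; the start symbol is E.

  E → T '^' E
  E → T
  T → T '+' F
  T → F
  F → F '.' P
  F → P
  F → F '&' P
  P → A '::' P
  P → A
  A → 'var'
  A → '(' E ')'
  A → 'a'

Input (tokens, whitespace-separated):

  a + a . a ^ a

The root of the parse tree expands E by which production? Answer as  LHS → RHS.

[E [T [T [F [P [A a]]]] + [F [F [P [A a]]] . [P [A a]]]] ^ [E [T [F [P [A a]]]]]]

E → T '^' E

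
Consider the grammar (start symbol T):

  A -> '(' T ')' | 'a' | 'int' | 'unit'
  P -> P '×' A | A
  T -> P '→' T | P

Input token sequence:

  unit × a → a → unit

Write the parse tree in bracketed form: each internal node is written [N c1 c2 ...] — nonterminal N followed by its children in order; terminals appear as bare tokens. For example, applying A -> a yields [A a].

[T [P [P [A unit]] × [A a]] → [T [P [A a]] → [T [P [A unit]]]]]

T
P → T
P × A → T
A × A → T
unit × A → T
unit × a → T
unit × a → P → T
unit × a → A → T
unit × a → a → T
unit × a → a → P
unit × a → a → A
unit × a → a → unit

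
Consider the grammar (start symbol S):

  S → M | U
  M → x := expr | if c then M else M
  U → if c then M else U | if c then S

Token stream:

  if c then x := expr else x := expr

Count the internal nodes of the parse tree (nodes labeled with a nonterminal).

4

[S [M if c then [M x := expr] else [M x := expr]]]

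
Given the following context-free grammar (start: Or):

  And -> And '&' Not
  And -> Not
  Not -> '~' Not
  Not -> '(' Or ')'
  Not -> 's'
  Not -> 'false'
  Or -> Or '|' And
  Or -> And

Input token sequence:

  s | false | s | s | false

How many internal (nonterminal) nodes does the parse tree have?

[Or [Or [Or [Or [Or [And [Not s]]] | [And [Not false]]] | [And [Not s]]] | [And [Not s]]] | [And [Not false]]]

15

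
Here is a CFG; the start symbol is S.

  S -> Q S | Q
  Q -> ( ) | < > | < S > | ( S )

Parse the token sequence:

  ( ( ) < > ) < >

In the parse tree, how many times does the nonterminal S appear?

[S [Q ( [S [Q ( )] [S [Q < >]]] )] [S [Q < >]]]

4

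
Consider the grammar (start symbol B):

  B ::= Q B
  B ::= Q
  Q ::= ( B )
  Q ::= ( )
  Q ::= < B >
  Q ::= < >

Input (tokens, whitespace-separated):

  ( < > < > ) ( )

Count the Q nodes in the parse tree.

[B [Q ( [B [Q < >] [B [Q < >]]] )] [B [Q ( )]]]

4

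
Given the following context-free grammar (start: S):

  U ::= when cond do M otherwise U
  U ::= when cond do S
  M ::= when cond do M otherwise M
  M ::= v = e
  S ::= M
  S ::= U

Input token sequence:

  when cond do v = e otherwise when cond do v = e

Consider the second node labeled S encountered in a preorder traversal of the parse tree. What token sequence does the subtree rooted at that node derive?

[S [U when cond do [M v = e] otherwise [U when cond do [S [M v = e]]]]]

v = e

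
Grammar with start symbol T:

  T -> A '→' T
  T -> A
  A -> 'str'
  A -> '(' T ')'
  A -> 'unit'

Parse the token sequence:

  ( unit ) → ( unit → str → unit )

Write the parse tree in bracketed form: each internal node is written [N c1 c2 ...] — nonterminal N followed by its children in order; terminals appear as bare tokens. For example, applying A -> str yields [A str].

T
A → T
( T ) → T
( A ) → T
( unit ) → T
( unit ) → A
( unit ) → ( T )
( unit ) → ( A → T )
( unit ) → ( unit → T )
( unit ) → ( unit → A → T )
( unit ) → ( unit → str → T )
( unit ) → ( unit → str → A )
( unit ) → ( unit → str → unit )

[T [A ( [T [A unit]] )] → [T [A ( [T [A unit] → [T [A str] → [T [A unit]]]] )]]]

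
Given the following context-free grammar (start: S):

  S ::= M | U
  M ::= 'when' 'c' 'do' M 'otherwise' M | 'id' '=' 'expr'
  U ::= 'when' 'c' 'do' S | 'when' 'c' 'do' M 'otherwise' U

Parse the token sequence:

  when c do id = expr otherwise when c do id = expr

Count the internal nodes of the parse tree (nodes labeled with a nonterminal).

[S [U when c do [M id = expr] otherwise [U when c do [S [M id = expr]]]]]

6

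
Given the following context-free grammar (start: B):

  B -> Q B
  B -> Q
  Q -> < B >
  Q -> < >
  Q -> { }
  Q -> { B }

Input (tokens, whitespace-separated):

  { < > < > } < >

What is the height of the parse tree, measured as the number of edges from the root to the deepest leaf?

[B [Q { [B [Q < >] [B [Q < >]]] }] [B [Q < >]]]

5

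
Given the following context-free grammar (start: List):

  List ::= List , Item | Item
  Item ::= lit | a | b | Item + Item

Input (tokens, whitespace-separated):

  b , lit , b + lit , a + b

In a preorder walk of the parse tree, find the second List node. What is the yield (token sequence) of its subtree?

[List [List [List [List [Item b]] , [Item lit]] , [Item [Item b] + [Item lit]]] , [Item [Item a] + [Item b]]]

b , lit , b + lit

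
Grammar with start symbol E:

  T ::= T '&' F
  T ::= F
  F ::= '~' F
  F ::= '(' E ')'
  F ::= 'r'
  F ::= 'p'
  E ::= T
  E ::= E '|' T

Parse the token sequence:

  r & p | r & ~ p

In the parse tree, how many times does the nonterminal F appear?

5

[E [E [T [T [F r]] & [F p]]] | [T [T [F r]] & [F ~ [F p]]]]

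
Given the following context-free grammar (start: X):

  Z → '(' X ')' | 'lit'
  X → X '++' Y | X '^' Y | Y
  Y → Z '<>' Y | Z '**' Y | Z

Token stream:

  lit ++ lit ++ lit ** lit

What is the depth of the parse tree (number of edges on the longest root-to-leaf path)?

5

[X [X [X [Y [Z lit]]] ++ [Y [Z lit]]] ++ [Y [Z lit] ** [Y [Z lit]]]]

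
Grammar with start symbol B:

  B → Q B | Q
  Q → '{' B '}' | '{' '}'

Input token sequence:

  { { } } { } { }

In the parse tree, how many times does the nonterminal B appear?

4

[B [Q { [B [Q { }]] }] [B [Q { }] [B [Q { }]]]]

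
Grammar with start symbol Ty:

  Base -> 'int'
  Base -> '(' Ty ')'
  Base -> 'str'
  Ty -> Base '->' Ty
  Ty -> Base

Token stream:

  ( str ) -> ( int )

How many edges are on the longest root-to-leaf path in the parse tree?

5

[Ty [Base ( [Ty [Base str]] )] -> [Ty [Base ( [Ty [Base int]] )]]]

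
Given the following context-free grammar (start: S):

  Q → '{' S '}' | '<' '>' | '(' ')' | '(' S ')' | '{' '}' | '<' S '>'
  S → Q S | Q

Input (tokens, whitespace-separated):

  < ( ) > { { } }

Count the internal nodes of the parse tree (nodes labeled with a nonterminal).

8

[S [Q < [S [Q ( )]] >] [S [Q { [S [Q { }]] }]]]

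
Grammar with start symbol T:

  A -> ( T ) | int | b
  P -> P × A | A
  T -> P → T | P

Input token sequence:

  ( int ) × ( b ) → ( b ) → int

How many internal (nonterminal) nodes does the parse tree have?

20

[T [P [P [A ( [T [P [A int]]] )]] × [A ( [T [P [A b]]] )]] → [T [P [A ( [T [P [A b]]] )]] → [T [P [A int]]]]]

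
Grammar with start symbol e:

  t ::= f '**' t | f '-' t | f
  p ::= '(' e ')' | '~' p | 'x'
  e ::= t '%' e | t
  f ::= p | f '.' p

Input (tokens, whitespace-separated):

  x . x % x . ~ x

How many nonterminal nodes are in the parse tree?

[e [t [f [f [p x]] . [p x]]] % [e [t [f [f [p x]] . [p ~ [p x]]]]]]

13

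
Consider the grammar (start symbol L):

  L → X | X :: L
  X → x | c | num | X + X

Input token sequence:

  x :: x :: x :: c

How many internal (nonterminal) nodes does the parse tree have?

[L [X x] :: [L [X x] :: [L [X x] :: [L [X c]]]]]

8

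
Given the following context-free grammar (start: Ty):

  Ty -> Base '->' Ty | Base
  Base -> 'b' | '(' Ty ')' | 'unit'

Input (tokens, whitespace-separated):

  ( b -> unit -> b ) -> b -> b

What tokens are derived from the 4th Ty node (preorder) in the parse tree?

[Ty [Base ( [Ty [Base b] -> [Ty [Base unit] -> [Ty [Base b]]]] )] -> [Ty [Base b] -> [Ty [Base b]]]]

b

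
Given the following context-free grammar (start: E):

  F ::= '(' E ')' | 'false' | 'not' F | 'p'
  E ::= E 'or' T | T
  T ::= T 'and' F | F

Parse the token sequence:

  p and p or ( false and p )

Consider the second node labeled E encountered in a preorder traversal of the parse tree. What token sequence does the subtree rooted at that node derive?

[E [E [T [T [F p]] and [F p]]] or [T [F ( [E [T [T [F false]] and [F p]]] )]]]

p and p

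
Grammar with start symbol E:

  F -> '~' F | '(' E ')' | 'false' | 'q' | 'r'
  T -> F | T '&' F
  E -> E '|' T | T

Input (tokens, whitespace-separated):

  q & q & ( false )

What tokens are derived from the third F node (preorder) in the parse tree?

( false )

[E [T [T [T [F q]] & [F q]] & [F ( [E [T [F false]]] )]]]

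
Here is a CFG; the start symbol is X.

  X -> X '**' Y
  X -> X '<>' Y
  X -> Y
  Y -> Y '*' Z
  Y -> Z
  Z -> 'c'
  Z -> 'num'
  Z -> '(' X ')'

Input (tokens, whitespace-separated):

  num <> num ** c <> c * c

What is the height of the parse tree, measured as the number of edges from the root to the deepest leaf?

6

[X [X [X [X [Y [Z num]]] <> [Y [Z num]]] ** [Y [Z c]]] <> [Y [Y [Z c]] * [Z c]]]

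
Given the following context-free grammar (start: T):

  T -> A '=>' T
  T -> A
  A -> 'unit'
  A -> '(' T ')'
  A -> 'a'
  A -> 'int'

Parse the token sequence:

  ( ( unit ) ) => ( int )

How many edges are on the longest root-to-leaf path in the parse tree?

[T [A ( [T [A ( [T [A unit]] )]] )] => [T [A ( [T [A int]] )]]]

6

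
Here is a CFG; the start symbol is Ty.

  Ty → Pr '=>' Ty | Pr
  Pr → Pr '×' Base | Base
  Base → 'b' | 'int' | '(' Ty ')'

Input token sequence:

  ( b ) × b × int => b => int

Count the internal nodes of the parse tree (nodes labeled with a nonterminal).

16

[Ty [Pr [Pr [Pr [Base ( [Ty [Pr [Base b]]] )]] × [Base b]] × [Base int]] => [Ty [Pr [Base b]] => [Ty [Pr [Base int]]]]]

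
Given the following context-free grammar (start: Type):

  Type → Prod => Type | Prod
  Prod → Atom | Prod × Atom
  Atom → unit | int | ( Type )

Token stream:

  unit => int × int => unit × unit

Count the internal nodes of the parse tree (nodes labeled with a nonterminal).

13

[Type [Prod [Atom unit]] => [Type [Prod [Prod [Atom int]] × [Atom int]] => [Type [Prod [Prod [Atom unit]] × [Atom unit]]]]]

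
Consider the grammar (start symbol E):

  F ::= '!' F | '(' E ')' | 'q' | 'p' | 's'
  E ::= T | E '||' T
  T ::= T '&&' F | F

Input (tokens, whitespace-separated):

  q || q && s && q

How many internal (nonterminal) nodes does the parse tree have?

10

[E [E [T [F q]]] || [T [T [T [F q]] && [F s]] && [F q]]]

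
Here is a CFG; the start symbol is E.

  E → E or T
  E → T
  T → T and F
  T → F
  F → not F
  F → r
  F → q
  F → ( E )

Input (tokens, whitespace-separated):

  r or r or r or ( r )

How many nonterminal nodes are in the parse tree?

15

[E [E [E [E [T [F r]]] or [T [F r]]] or [T [F r]]] or [T [F ( [E [T [F r]]] )]]]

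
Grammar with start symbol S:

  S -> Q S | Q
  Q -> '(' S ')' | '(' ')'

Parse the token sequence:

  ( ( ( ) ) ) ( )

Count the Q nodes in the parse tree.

[S [Q ( [S [Q ( [S [Q ( )]] )]] )] [S [Q ( )]]]

4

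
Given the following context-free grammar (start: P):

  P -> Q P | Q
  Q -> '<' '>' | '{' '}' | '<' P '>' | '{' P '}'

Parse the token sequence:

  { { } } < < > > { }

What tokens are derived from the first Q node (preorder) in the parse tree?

[P [Q { [P [Q { }]] }] [P [Q < [P [Q < >]] >] [P [Q { }]]]]

{ { } }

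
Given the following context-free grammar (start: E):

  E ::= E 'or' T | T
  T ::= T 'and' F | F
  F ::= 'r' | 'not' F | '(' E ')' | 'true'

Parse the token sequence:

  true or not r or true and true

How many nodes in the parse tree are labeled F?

5

[E [E [E [T [F true]]] or [T [F not [F r]]]] or [T [T [F true]] and [F true]]]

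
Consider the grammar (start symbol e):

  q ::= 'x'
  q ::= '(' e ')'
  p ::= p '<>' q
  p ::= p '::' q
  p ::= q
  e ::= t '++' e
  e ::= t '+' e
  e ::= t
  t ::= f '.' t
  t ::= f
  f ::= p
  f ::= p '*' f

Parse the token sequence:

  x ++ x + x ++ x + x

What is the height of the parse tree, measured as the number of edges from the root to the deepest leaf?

9

[e [t [f [p [q x]]]] ++ [e [t [f [p [q x]]]] + [e [t [f [p [q x]]]] ++ [e [t [f [p [q x]]]] + [e [t [f [p [q x]]]]]]]]]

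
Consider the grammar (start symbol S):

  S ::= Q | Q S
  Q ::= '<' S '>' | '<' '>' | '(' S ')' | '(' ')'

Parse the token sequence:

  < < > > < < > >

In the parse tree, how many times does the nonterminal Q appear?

4

[S [Q < [S [Q < >]] >] [S [Q < [S [Q < >]] >]]]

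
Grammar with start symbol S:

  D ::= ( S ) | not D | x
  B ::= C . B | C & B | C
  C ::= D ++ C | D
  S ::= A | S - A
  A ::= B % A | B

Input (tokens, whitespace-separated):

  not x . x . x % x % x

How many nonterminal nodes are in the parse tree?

20

[S [A [B [C [D not [D x]]] . [B [C [D x]] . [B [C [D x]]]]] % [A [B [C [D x]]] % [A [B [C [D x]]]]]]]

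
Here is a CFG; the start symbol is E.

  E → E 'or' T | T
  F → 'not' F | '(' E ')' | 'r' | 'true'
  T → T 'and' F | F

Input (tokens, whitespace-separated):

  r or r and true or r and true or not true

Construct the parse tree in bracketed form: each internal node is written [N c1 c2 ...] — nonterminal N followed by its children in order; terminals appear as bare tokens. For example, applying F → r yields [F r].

E
E or T
E or T or T
E or T or T or T
T or T or T or T
F or T or T or T
r or T or T or T
r or T and F or T or T
r or F and F or T or T
r or r and F or T or T
r or r and true or T or T
r or r and true or T and F or T
r or r and true or F and F or T
r or r and true or r and F or T
r or r and true or r and true or T
r or r and true or r and true or F
r or r and true or r and true or not F
r or r and true or r and true or not true

[E [E [E [E [T [F r]]] or [T [T [F r]] and [F true]]] or [T [T [F r]] and [F true]]] or [T [F not [F true]]]]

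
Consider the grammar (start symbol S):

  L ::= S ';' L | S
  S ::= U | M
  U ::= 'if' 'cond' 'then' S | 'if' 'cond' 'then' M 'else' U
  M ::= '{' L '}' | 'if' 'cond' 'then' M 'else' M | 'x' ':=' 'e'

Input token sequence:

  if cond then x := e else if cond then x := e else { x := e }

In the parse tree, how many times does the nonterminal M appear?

[S [M if cond then [M x := e] else [M if cond then [M x := e] else [M { [L [S [M x := e]]] }]]]]

6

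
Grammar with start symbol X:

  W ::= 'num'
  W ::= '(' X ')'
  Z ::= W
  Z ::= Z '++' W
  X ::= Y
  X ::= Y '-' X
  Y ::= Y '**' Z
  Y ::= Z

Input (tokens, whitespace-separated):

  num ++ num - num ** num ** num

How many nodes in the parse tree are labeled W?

5

[X [Y [Z [Z [W num]] ++ [W num]]] - [X [Y [Y [Y [Z [W num]]] ** [Z [W num]]] ** [Z [W num]]]]]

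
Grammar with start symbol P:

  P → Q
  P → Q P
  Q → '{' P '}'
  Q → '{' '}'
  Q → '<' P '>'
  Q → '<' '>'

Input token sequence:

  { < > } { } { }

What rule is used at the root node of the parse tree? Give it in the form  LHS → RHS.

[P [Q { [P [Q < >]] }] [P [Q { }] [P [Q { }]]]]

P → Q P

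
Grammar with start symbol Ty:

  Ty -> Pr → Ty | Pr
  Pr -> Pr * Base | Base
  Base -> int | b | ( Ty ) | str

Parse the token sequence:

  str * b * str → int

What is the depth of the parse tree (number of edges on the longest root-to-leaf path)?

5

[Ty [Pr [Pr [Pr [Base str]] * [Base b]] * [Base str]] → [Ty [Pr [Base int]]]]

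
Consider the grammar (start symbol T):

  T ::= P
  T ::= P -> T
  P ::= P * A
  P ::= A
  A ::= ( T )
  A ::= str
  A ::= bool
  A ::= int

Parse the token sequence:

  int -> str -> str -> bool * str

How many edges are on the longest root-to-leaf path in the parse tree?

7

[T [P [A int]] -> [T [P [A str]] -> [T [P [A str]] -> [T [P [P [A bool]] * [A str]]]]]]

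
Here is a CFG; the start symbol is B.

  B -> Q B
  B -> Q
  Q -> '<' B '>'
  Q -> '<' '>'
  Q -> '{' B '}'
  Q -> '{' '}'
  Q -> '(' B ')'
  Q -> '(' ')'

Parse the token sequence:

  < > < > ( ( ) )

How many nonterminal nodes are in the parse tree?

8

[B [Q < >] [B [Q < >] [B [Q ( [B [Q ( )]] )]]]]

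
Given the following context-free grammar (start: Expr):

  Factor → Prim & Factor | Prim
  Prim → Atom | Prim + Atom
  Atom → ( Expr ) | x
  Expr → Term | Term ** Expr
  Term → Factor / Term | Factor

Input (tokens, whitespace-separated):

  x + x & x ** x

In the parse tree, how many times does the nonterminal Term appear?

[Expr [Term [Factor [Prim [Prim [Atom x]] + [Atom x]] & [Factor [Prim [Atom x]]]]] ** [Expr [Term [Factor [Prim [Atom x]]]]]]

2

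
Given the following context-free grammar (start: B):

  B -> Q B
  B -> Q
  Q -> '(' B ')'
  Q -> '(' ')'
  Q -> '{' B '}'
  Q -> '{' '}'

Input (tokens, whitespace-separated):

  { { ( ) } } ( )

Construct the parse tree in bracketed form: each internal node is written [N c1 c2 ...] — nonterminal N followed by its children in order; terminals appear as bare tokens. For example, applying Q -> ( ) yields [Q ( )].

B
Q B
{ B } B
{ Q } B
{ { B } } B
{ { Q } } B
{ { ( ) } } B
{ { ( ) } } Q
{ { ( ) } } ( )

[B [Q { [B [Q { [B [Q ( )]] }]] }] [B [Q ( )]]]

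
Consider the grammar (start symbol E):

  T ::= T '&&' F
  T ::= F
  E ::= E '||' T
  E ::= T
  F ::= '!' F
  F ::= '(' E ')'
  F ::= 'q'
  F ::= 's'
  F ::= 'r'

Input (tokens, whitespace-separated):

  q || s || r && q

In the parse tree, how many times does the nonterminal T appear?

[E [E [E [T [F q]]] || [T [F s]]] || [T [T [F r]] && [F q]]]

4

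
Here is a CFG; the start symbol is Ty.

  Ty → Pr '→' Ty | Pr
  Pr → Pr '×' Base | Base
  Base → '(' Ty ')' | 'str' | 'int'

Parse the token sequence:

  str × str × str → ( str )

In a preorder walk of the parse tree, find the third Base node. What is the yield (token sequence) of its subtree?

[Ty [Pr [Pr [Pr [Base str]] × [Base str]] × [Base str]] → [Ty [Pr [Base ( [Ty [Pr [Base str]]] )]]]]

str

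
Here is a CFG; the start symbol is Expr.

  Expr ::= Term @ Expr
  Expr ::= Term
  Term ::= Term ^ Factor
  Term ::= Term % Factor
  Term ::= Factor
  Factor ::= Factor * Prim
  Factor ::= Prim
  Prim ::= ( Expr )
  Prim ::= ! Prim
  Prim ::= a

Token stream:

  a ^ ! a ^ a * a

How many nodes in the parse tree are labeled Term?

3

[Expr [Term [Term [Term [Factor [Prim a]]] ^ [Factor [Prim ! [Prim a]]]] ^ [Factor [Factor [Prim a]] * [Prim a]]]]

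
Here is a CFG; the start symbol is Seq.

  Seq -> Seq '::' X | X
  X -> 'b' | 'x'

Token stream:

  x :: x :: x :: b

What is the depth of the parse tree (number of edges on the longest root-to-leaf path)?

[Seq [Seq [Seq [Seq [X x]] :: [X x]] :: [X x]] :: [X b]]

5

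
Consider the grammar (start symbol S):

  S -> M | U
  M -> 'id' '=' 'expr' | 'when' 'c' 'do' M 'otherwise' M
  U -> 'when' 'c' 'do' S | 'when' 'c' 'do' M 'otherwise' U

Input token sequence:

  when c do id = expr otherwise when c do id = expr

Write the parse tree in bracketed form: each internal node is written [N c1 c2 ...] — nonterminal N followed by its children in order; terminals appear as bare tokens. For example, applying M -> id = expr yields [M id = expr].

[S [U when c do [M id = expr] otherwise [U when c do [S [M id = expr]]]]]

S
U
when c do M otherwise U
when c do id = expr otherwise U
when c do id = expr otherwise when c do S
when c do id = expr otherwise when c do M
when c do id = expr otherwise when c do id = expr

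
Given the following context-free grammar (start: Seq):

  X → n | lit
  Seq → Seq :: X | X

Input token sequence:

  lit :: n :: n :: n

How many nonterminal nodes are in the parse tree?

[Seq [Seq [Seq [Seq [X lit]] :: [X n]] :: [X n]] :: [X n]]

8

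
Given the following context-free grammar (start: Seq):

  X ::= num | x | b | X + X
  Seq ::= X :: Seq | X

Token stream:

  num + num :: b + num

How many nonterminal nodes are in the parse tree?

[Seq [X [X num] + [X num]] :: [Seq [X [X b] + [X num]]]]

8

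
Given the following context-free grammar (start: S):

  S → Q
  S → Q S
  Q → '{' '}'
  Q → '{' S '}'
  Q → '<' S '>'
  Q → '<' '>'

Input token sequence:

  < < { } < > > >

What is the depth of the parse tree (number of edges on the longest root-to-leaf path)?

7

[S [Q < [S [Q < [S [Q { }] [S [Q < >]]] >]] >]]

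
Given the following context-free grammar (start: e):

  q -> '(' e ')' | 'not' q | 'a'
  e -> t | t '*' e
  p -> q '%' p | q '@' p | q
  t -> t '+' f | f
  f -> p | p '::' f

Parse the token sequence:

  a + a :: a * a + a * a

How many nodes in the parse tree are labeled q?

[e [t [t [f [p [q a]]]] + [f [p [q a]] :: [f [p [q a]]]]] * [e [t [t [f [p [q a]]]] + [f [p [q a]]]] * [e [t [f [p [q a]]]]]]]

6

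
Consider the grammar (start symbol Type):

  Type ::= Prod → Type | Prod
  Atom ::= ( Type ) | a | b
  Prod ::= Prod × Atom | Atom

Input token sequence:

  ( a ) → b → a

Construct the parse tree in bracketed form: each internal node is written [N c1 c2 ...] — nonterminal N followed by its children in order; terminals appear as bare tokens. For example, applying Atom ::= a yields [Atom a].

Type
Prod → Type
Atom → Type
( Type ) → Type
( Prod ) → Type
( Atom ) → Type
( a ) → Type
( a ) → Prod → Type
( a ) → Atom → Type
( a ) → b → Type
( a ) → b → Prod
( a ) → b → Atom
( a ) → b → a

[Type [Prod [Atom ( [Type [Prod [Atom a]]] )]] → [Type [Prod [Atom b]] → [Type [Prod [Atom a]]]]]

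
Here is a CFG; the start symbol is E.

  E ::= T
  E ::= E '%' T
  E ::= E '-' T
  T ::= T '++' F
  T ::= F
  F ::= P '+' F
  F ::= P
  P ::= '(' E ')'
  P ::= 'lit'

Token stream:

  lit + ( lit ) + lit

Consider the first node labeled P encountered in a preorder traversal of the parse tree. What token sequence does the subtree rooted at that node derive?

lit

[E [T [F [P lit] + [F [P ( [E [T [F [P lit]]]] )] + [F [P lit]]]]]]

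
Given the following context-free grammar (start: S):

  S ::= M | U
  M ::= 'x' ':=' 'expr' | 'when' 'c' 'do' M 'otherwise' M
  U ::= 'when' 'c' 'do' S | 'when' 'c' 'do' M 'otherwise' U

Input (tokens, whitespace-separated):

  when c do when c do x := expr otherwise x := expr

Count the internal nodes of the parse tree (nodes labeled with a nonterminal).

[S [U when c do [S [M when c do [M x := expr] otherwise [M x := expr]]]]]

6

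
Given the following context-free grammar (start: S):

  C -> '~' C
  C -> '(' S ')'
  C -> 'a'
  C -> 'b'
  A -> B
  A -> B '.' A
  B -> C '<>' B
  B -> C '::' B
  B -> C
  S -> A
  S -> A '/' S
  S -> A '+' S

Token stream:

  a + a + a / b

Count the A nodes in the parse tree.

4

[S [A [B [C a]]] + [S [A [B [C a]]] + [S [A [B [C a]]] / [S [A [B [C b]]]]]]]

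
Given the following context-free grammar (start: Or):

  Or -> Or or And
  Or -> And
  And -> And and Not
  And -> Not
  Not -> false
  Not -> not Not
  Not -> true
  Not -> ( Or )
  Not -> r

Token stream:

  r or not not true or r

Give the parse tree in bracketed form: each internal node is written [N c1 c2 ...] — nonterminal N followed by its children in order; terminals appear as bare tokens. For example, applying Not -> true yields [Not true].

Or
Or or And
Or or And or And
And or And or And
Not or And or And
r or And or And
r or Not or And
r or not Not or And
r or not not Not or And
r or not not true or And
r or not not true or Not
r or not not true or r

[Or [Or [Or [And [Not r]]] or [And [Not not [Not not [Not true]]]]] or [And [Not r]]]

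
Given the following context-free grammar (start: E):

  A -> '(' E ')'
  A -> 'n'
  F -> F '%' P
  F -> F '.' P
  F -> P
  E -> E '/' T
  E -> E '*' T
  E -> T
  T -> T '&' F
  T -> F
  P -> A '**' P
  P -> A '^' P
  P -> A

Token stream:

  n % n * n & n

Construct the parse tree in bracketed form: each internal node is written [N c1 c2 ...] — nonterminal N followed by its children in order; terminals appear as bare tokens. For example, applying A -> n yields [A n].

[E [E [T [F [F [P [A n]]] % [P [A n]]]]] * [T [T [F [P [A n]]]] & [F [P [A n]]]]]

E
E * T
T * T
F * T
F % P * T
P % P * T
A % P * T
n % P * T
n % A * T
n % n * T
n % n * T & F
n % n * F & F
n % n * P & F
n % n * A & F
n % n * n & F
n % n * n & P
n % n * n & A
n % n * n & n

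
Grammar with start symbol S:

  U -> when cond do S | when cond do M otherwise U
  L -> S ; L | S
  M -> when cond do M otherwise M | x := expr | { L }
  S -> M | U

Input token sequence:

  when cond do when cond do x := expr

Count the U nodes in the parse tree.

[S [U when cond do [S [U when cond do [S [M x := expr]]]]]]

2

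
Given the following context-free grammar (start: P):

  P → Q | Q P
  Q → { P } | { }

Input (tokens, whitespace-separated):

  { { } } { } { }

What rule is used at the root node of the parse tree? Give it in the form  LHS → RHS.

P → Q P

[P [Q { [P [Q { }]] }] [P [Q { }] [P [Q { }]]]]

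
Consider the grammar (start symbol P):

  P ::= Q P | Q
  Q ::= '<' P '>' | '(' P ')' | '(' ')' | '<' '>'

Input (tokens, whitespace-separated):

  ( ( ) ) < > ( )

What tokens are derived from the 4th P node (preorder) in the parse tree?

( )

[P [Q ( [P [Q ( )]] )] [P [Q < >] [P [Q ( )]]]]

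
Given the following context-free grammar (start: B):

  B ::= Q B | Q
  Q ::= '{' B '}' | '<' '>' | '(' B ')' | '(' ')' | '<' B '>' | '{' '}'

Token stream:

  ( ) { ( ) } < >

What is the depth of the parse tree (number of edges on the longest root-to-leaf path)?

[B [Q ( )] [B [Q { [B [Q ( )]] }] [B [Q < >]]]]

5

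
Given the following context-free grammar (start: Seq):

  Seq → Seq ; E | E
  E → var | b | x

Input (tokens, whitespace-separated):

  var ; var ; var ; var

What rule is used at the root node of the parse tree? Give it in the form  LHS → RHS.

[Seq [Seq [Seq [Seq [E var]] ; [E var]] ; [E var]] ; [E var]]

Seq → Seq ; E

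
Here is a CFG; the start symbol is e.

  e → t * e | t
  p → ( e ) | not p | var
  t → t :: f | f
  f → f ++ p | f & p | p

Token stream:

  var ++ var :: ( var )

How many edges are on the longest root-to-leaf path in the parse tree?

[e [t [t [f [f [p var]] ++ [p var]]] :: [f [p ( [e [t [f [p var]]]] )]]]]

8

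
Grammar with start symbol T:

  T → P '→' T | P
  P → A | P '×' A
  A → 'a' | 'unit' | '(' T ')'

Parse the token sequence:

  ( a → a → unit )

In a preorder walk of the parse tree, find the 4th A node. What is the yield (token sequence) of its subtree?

[T [P [A ( [T [P [A a]] → [T [P [A a]] → [T [P [A unit]]]]] )]]]

unit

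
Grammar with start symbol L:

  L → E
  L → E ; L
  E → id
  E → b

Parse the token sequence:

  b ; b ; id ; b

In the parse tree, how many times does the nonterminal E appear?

[L [E b] ; [L [E b] ; [L [E id] ; [L [E b]]]]]

4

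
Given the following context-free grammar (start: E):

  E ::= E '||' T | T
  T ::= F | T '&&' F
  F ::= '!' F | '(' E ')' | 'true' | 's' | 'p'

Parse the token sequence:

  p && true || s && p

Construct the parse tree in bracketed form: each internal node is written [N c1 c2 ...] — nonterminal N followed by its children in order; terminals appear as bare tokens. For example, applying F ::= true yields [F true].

[E [E [T [T [F p]] && [F true]]] || [T [T [F s]] && [F p]]]

E
E || T
T || T
T && F || T
F && F || T
p && F || T
p && true || T
p && true || T && F
p && true || F && F
p && true || s && F
p && true || s && p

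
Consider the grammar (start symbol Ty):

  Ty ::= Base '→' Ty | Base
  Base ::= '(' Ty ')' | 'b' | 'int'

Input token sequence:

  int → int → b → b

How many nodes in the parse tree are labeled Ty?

[Ty [Base int] → [Ty [Base int] → [Ty [Base b] → [Ty [Base b]]]]]

4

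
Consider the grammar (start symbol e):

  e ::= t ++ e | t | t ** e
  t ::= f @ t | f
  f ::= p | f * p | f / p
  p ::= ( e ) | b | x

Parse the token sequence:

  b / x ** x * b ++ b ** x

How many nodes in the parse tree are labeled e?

4

[e [t [f [f [p b]] / [p x]]] ** [e [t [f [f [p x]] * [p b]]] ++ [e [t [f [p b]]] ** [e [t [f [p x]]]]]]]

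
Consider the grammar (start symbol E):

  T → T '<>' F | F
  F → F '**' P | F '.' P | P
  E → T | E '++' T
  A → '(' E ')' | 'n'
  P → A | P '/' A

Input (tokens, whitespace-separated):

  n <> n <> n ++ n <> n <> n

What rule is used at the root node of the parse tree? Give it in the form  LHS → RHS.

E → E '++' T

[E [E [T [T [T [F [P [A n]]]] <> [F [P [A n]]]] <> [F [P [A n]]]]] ++ [T [T [T [F [P [A n]]]] <> [F [P [A n]]]] <> [F [P [A n]]]]]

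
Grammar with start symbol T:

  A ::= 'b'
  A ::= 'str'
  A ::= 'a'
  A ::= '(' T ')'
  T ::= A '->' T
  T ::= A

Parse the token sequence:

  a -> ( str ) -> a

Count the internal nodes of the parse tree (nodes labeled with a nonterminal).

[T [A a] -> [T [A ( [T [A str]] )] -> [T [A a]]]]

8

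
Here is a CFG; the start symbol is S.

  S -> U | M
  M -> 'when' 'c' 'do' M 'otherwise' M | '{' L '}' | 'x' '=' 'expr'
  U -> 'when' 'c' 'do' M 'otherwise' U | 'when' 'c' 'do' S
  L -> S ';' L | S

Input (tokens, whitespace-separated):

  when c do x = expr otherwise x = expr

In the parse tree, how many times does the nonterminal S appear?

1

[S [M when c do [M x = expr] otherwise [M x = expr]]]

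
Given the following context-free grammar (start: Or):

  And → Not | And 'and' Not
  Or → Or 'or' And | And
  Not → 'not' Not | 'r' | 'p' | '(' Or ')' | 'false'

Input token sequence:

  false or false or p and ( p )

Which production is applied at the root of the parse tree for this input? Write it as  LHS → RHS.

[Or [Or [Or [And [Not false]]] or [And [Not false]]] or [And [And [Not p]] and [Not ( [Or [And [Not p]]] )]]]

Or → Or 'or' And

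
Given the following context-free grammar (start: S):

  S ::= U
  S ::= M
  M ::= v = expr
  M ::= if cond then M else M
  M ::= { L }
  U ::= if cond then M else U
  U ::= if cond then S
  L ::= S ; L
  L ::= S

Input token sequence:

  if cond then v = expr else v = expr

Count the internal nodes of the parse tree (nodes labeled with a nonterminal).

[S [M if cond then [M v = expr] else [M v = expr]]]

4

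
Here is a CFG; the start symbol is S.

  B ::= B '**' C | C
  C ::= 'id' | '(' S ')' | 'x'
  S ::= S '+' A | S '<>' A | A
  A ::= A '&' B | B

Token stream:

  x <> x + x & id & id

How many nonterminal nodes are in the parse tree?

18

[S [S [S [A [B [C x]]]] <> [A [B [C x]]]] + [A [A [A [B [C x]]] & [B [C id]]] & [B [C id]]]]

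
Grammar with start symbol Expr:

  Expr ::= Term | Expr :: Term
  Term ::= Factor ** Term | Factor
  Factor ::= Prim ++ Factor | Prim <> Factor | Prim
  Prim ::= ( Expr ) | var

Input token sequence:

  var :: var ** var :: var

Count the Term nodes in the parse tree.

[Expr [Expr [Expr [Term [Factor [Prim var]]]] :: [Term [Factor [Prim var]] ** [Term [Factor [Prim var]]]]] :: [Term [Factor [Prim var]]]]

4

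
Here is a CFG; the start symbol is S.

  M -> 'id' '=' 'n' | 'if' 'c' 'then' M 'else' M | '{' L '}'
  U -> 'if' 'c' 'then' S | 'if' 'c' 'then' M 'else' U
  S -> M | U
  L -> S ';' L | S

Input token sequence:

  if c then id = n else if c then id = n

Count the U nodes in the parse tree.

2

[S [U if c then [M id = n] else [U if c then [S [M id = n]]]]]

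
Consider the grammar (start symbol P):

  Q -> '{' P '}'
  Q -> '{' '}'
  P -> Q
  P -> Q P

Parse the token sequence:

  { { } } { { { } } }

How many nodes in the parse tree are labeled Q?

5

[P [Q { [P [Q { }]] }] [P [Q { [P [Q { [P [Q { }]] }]] }]]]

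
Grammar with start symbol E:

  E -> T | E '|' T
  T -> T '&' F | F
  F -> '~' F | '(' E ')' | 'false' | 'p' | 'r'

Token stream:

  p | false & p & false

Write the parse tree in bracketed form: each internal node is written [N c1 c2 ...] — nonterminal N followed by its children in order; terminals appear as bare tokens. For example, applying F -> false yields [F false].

[E [E [T [F p]]] | [T [T [T [F false]] & [F p]] & [F false]]]

E
E | T
T | T
F | T
p | T
p | T & F
p | T & F & F
p | F & F & F
p | false & F & F
p | false & p & F
p | false & p & false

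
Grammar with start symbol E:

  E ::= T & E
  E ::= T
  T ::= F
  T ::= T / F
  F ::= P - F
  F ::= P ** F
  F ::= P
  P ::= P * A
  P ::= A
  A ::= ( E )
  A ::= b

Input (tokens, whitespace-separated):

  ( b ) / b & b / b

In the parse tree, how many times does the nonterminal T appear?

5

[E [T [T [F [P [A ( [E [T [F [P [A b]]]]] )]]]] / [F [P [A b]]]] & [E [T [T [F [P [A b]]]] / [F [P [A b]]]]]]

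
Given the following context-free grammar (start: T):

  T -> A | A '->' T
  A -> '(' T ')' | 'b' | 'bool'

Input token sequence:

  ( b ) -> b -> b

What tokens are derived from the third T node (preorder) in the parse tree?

[T [A ( [T [A b]] )] -> [T [A b] -> [T [A b]]]]

b -> b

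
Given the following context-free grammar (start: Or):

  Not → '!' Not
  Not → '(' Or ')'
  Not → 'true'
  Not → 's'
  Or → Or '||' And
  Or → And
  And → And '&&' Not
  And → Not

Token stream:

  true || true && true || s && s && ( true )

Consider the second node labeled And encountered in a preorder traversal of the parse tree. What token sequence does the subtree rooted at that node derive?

true && true

[Or [Or [Or [And [Not true]]] || [And [And [Not true]] && [Not true]]] || [And [And [And [Not s]] && [Not s]] && [Not ( [Or [And [Not true]]] )]]]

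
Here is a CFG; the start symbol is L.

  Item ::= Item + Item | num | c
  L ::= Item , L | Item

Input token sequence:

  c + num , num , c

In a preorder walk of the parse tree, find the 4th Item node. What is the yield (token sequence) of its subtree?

num

[L [Item [Item c] + [Item num]] , [L [Item num] , [L [Item c]]]]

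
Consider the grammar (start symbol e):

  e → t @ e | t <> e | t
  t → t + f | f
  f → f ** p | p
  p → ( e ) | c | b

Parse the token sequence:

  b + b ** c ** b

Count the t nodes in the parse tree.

[e [t [t [f [p b]]] + [f [f [f [p b]] ** [p c]] ** [p b]]]]

2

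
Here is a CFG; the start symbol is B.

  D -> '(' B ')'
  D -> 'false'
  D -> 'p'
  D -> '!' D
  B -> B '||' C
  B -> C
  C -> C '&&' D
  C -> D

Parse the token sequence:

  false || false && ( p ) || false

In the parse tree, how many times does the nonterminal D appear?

5

[B [B [B [C [D false]]] || [C [C [D false]] && [D ( [B [C [D p]]] )]]] || [C [D false]]]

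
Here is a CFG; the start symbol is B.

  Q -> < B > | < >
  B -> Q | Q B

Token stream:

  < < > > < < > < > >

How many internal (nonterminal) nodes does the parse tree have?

10

[B [Q < [B [Q < >]] >] [B [Q < [B [Q < >] [B [Q < >]]] >]]]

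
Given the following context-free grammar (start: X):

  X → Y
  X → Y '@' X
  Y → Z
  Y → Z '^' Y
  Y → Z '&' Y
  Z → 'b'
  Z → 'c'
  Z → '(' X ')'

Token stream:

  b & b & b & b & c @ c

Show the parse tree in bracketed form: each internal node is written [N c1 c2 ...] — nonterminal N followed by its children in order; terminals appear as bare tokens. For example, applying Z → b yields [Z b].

X
Y @ X
Z & Y @ X
b & Y @ X
b & Z & Y @ X
b & b & Y @ X
b & b & Z & Y @ X
b & b & b & Y @ X
b & b & b & Z & Y @ X
b & b & b & b & Y @ X
b & b & b & b & Z @ X
b & b & b & b & c @ X
b & b & b & b & c @ Y
b & b & b & b & c @ Z
b & b & b & b & c @ c

[X [Y [Z b] & [Y [Z b] & [Y [Z b] & [Y [Z b] & [Y [Z c]]]]]] @ [X [Y [Z c]]]]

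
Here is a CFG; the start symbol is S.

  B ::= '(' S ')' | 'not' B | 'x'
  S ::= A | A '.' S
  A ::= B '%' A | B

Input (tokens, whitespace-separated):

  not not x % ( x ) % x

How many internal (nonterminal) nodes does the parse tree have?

[S [A [B not [B not [B x]]] % [A [B ( [S [A [B x]]] )] % [A [B x]]]]]

12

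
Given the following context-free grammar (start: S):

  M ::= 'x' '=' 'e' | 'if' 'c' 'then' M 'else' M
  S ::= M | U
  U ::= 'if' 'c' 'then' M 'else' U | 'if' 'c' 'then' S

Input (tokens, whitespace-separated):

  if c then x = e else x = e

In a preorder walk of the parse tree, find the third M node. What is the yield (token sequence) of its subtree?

[S [M if c then [M x = e] else [M x = e]]]

x = e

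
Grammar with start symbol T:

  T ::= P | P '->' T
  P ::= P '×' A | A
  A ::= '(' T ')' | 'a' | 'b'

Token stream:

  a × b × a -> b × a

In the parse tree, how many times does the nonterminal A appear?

[T [P [P [P [A a]] × [A b]] × [A a]] -> [T [P [P [A b]] × [A a]]]]

5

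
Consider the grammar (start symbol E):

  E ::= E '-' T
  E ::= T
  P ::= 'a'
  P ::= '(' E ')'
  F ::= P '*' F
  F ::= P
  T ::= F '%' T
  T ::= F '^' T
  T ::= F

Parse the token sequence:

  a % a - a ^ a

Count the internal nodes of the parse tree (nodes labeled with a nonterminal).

14

[E [E [T [F [P a]] % [T [F [P a]]]]] - [T [F [P a]] ^ [T [F [P a]]]]]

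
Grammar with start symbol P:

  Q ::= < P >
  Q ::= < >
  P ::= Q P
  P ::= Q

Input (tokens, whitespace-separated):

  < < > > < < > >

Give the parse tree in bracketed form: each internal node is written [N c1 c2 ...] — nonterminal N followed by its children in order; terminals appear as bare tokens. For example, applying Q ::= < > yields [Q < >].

P
Q P
< P > P
< Q > P
< < > > P
< < > > Q
< < > > < P >
< < > > < Q >
< < > > < < > >

[P [Q < [P [Q < >]] >] [P [Q < [P [Q < >]] >]]]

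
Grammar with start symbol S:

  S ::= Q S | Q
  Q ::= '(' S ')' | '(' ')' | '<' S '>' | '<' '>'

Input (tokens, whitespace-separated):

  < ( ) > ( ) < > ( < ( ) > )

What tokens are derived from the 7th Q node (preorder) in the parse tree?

[S [Q < [S [Q ( )]] >] [S [Q ( )] [S [Q < >] [S [Q ( [S [Q < [S [Q ( )]] >]] )]]]]]

( )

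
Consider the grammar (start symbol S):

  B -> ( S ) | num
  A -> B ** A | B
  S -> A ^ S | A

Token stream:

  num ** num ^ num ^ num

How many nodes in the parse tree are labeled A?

[S [A [B num] ** [A [B num]]] ^ [S [A [B num]] ^ [S [A [B num]]]]]

4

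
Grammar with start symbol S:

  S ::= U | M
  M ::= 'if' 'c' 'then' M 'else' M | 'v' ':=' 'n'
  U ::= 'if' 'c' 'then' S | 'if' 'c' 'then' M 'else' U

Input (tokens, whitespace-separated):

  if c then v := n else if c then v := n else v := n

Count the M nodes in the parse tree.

[S [M if c then [M v := n] else [M if c then [M v := n] else [M v := n]]]]

5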